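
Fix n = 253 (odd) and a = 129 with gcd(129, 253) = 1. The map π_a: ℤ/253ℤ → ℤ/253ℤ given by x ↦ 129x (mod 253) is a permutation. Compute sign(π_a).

Orbit of 3 under x↦129x: [3, 134, 82, 205, 133, 206, 9]… (length divides ord_253(129)).
The orbit structure of x ↦ 129x mod 253: 5 orbits of sizes [110, 110, 22, 10, 1].
With 5 cycles on 253 points, sign = (−1)^{253−5} = +1.

+1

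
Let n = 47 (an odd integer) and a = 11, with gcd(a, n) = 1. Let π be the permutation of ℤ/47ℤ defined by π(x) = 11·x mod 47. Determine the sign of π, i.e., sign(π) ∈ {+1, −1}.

-1

Orbit of 8 under x↦11x: [8, 41, 28, 26, 4, 44, 14]… (length divides ord_47(11)).
Cycle type of π: 46 + 1; total 2 cycles.
2 cycles on 47: each ℓ→(−1)^(ℓ−1), product (−1)^45 = -1.
The Jacobi symbol (11|47) = -1 (Zolotarev) agrees.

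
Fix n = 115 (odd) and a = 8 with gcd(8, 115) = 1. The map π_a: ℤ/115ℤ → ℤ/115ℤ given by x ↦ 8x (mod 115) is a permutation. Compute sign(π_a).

Orbit of 87 under x↦8x: [87, 6, 48, 39, 82, 81, 73]… (length divides ord_115(8)).
Decompose π into cycles: lengths [44, 44, 11, 11, 4, 1] (6 cycles, including the fixed point 0).
n − c = 115 − 6 = 109; sign = (−1)^109 = -1.
The Jacobi symbol (8|115) = -1 (Zolotarev) agrees.

-1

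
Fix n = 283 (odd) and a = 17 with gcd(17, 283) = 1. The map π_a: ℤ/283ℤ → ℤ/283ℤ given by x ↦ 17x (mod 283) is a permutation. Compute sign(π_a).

-1

Start at x=181: 181 → 247 → 237 → 67 → 7 → 119 → 42 → … (one orbit).
The orbit structure of x ↦ 17x mod 283: 2 orbits of sizes [282, 1].
283 − 2 = 281 transpositions; sign(π) = (−1)^281 = -1.
The Jacobi symbol (17|283) = -1 (Zolotarev) agrees.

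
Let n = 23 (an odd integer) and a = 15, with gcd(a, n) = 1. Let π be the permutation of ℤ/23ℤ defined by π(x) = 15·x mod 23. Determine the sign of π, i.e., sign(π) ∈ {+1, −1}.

Start at x=2: 2 → 7 → 13 → 11 → 4 → 14 → 3 → … (one orbit).
π_15 has 2 disjoint cycles with lengths [22, 1] on {0,…,22}.
23 − 2 = 21 transpositions; sign(π) = (−1)^21 = -1.

-1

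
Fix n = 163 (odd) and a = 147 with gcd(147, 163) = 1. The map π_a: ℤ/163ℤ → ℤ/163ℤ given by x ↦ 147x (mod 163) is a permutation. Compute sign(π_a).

Start at x=149: 149 → 61 → 2 → 131 → 23 → 121 → 20 → … (one orbit).
The orbit structure of x ↦ 147x mod 163: 2 orbits of sizes [162, 1].
n − c = 163 − 2 = 161; sign = (−1)^161 = -1.

-1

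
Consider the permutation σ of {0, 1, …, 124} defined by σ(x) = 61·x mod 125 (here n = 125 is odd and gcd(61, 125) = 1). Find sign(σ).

Trace 6: π^k(6) = [6, 116, 76, 11, 46, 56, 41] for k=0..6.
Decompose π into cycles: lengths [25, 25, 25, 25, 5, 5, 5, 5, 1, 1, 1, 1, 1] (13 cycles, including the fixed point 0).
n − c = 125 − 13 = 112; sign = (−1)^112 = +1.
(61|125)_J = +1 (Zolotarev's lemma cross-check).

+1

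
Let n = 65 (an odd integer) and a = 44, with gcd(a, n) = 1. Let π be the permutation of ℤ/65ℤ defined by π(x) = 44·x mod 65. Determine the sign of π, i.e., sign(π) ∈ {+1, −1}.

Start at x=1: 1 → 44 → 51 → 34 → 1 (one orbit).
π_44 has 18 disjoint cycles with lengths [4, 4, 4, 4, 4, 4, 4, 4, 4, 4, 4, 4, 4, 4, 4, 2, 2, 1] on {0,…,64}.
n − c = 65 − 18 = 47; sign = (−1)^47 = -1.
Via Zolotarev, sign(π_{44}) = (44|65) = -1.

-1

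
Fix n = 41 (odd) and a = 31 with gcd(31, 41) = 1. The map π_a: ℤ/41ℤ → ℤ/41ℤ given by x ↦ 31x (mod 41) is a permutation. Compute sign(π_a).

+1

Orbit of 37 under x↦31x: [37, 40, 10, 23, 16, 4, 1]… (length divides ord_41(31)).
Cycle lengths of π_31 on ℤ/41ℤ: [10, 10, 10, 10, 1]; 5 cycles in total.
sign(π) = (−1)^{n − #cycles} = (−1)^{41−5} = (−1)^36 = +1.
Check: (31/41) = +1 by Zolotarev.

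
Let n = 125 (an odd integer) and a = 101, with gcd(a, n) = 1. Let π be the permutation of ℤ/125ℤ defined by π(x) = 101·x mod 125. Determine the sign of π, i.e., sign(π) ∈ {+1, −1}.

+1

Start at x=26: 26 → 1 → 101 → 76 → 51 → 26 (one orbit).
Cycle type of π: 5×20 + 1×25; total 45 cycles.
With 45 cycles on 125 points, sign = (−1)^{125−45} = +1.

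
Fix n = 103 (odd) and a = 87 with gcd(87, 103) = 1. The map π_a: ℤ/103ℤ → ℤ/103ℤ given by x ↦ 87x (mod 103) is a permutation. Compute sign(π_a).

-1

Trace 82: π^k(82) = [82, 27, 83, 11, 30, 35, 58] for k=0..6.
2 cycles of lengths [102, 1].
n − c = 103 − 2 = 101; sign = (−1)^101 = -1.
Check: (87/103) = -1 by Zolotarev.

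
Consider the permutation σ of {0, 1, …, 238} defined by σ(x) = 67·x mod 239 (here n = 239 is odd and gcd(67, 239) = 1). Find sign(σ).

Trace 75: π^k(75) = [75, 6, 163, 166, 128, 211, 36] for k=0..6.
The orbit structure of x ↦ 67x mod 239: 15 orbits of sizes [17, 17, 17, 17, 17, 17, 17, 17, 17, 17, 17, 17, 17, 17, 1].
15 cycles on 239: each ℓ→(−1)^(ℓ−1), product (−1)^224 = +1.
Check: (67/239) = +1 by Zolotarev.

+1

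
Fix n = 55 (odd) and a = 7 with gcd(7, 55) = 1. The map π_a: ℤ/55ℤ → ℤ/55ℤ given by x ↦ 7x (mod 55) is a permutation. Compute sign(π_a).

+1

Orbit of 13 under x↦7x: [13, 36, 32, 4, 28, 31, 52]… (length divides ord_55(7)).
π_7 has 5 disjoint cycles with lengths [20, 20, 10, 4, 1] on {0,…,54}.
Σ(ℓ_i−1) = 55−5 = 50; sign = (−1)^50 = +1.
(7|55)_J = +1 (Zolotarev's lemma cross-check).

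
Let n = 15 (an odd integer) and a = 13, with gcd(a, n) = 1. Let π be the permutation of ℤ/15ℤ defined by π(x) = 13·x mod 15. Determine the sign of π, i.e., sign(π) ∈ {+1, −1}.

-1

Orbit of 7 under x↦13x: [7, 1, 13, 4]… (length divides ord_15(13)).
π_13 has 6 disjoint cycles with lengths [4, 4, 4, 1, 1, 1] on {0,…,14}.
Σ(ℓ_i−1) = 15−6 = 9; sign = (−1)^9 = -1.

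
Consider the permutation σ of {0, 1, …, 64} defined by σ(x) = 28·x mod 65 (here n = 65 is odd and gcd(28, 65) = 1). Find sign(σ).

Orbit of 64 under x↦28x: [64, 37, 61, 18, 49, 7, 1]… (length divides ord_65(28)).
π_28 has 7 disjoint cycles with lengths [12, 12, 12, 12, 12, 4, 1] on {0,…,64}.
Σ(ℓ_i−1) = 65−7 = 58; sign = (−1)^58 = +1.

+1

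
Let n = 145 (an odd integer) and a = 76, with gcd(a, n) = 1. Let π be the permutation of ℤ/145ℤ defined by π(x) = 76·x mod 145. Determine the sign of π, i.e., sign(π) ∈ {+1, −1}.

Start at x=71: 71 → 31 → 36 → 126 → 6 → 21 → 1 → … (one orbit).
Decompose π into cycles: lengths [28, 28, 28, 28, 28, 1, 1, 1, 1, 1] (10 cycles, including the fixed point 0).
145 − 10 = 135 transpositions; sign(π) = (−1)^135 = -1.
(76|145)_J = -1 (Zolotarev's lemma cross-check).

-1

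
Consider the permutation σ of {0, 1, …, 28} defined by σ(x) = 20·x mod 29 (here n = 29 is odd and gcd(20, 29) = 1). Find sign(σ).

+1

Trace 24: π^k(24) = [24, 16, 1, 20, 23, 25, 7] for k=0..6.
π_20 has 5 disjoint cycles with lengths [7, 7, 7, 7, 1] on {0,…,28}.
n − c = 29 − 5 = 24; sign = (−1)^24 = +1.
Zolotarev: (20|29) = +1, matching the cycle-count sign.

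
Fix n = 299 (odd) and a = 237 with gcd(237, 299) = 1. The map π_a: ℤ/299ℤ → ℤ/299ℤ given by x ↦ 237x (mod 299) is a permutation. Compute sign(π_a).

-1

Start at x=248: 248 → 172 → 100 → 79 → 185 → 191 → 118 → … (one orbit).
Cycle lengths of π_237 on ℤ/299ℤ: [66, 66, 66, 66, 22, 3, 3, 3, 3, 1]; 10 cycles in total.
Σ(ℓ_i−1) = 299−10 = 289; sign = (−1)^289 = -1.
Check: (237/299) = -1 by Zolotarev.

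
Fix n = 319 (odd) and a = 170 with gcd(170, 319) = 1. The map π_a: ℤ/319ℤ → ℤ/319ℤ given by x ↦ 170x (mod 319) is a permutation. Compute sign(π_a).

Orbit of 82 under x↦170x: [82, 223, 268, 262, 199, 16, 168]… (length divides ord_319(170)).
15 cycles of lengths [35, 35, 35, 35, 35, 35, 35, 35, 7, 7, 7, 7, 5, 5, 1].
With 15 cycles on 319 points, sign = (−1)^{319−15} = +1.

+1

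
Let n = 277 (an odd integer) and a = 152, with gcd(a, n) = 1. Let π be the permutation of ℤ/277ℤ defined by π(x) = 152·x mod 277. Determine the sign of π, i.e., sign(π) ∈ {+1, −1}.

Start at x=51: 51 → 273 → 223 → 102 → 269 → 169 → 204 → … (one orbit).
Cycle type of π: 92×3 + 1; total 4 cycles.
sign(π) = (−1)^{n − #cycles} = (−1)^{277−4} = (−1)^273 = -1.
Zolotarev: (152|277) = -1, matching the cycle-count sign.

-1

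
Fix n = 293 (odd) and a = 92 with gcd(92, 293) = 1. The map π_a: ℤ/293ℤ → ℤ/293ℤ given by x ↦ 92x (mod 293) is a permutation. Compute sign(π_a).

-1

Start at x=189: 189 → 101 → 209 → 183 → 135 → 114 → 233 → … (one orbit).
Cycle lengths of π_92 on ℤ/293ℤ: [292, 1]; 2 cycles in total.
293 − 2 = 291 transpositions; sign(π) = (−1)^291 = -1.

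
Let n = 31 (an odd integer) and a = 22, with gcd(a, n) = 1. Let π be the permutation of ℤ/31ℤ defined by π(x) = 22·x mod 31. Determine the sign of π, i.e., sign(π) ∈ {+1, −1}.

Orbit of 5 under x↦22x: [5, 17, 2, 13, 7, 30, 9]… (length divides ord_31(22)).
2 cycles of lengths [30, 1].
2 cycles on 31: each ℓ→(−1)^(ℓ−1), product (−1)^29 = -1.

-1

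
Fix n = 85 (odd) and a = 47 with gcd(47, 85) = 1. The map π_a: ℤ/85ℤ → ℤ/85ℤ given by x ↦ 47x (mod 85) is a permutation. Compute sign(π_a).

-1

Orbit of 84 under x↦47x: [84, 38, 1, 47]… (length divides ord_85(47)).
π_47 has 22 disjoint cycles with lengths [4, 4, 4, 4, 4, 4, 4, 4, 4, 4, 4, 4, 4, 4, 4, 4, 4, 4, 4, 4, 4, 1] on {0,…,84}.
22 cycles on 85: each ℓ→(−1)^(ℓ−1), product (−1)^63 = -1.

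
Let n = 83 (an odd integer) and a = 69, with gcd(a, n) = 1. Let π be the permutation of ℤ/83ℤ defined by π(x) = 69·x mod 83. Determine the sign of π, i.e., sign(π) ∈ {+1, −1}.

Start at x=21: 21 → 38 → 49 → 61 → 59 → 4 → 27 → … (one orbit).
Decompose π into cycles: lengths [41, 41, 1] (3 cycles, including the fixed point 0).
3 cycles on 83: each ℓ→(−1)^(ℓ−1), product (−1)^80 = +1.

+1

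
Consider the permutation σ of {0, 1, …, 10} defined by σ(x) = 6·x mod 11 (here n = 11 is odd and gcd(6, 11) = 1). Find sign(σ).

Trace 5: π^k(5) = [5, 8, 4, 2, 1, 6, 3] for k=0..6.
The orbit structure of x ↦ 6x mod 11: 2 orbits of sizes [10, 1].
2 cycles on 11: each ℓ→(−1)^(ℓ−1), product (−1)^9 = -1.
The Jacobi symbol (6|11) = -1 (Zolotarev) agrees.

-1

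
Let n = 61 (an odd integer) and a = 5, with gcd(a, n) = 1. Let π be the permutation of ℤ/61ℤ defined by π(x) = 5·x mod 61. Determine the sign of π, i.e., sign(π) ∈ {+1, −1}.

Orbit of 41 under x↦5x: [41, 22, 49, 1, 5, 25, 3]… (length divides ord_61(5)).
π_5 has 3 disjoint cycles with lengths [30, 30, 1] on {0,…,60}.
61 − 3 = 58 transpositions; sign(π) = (−1)^58 = +1.
The Jacobi symbol (5|61) = +1 (Zolotarev) agrees.

+1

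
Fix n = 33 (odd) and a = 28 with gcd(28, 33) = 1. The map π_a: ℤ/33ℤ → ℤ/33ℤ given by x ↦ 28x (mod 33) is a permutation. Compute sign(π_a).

Orbit of 28 under x↦28x: [28, 25, 7, 31, 10, 16, 19]… (length divides ord_33(28)).
Cycle type of π: 10×3 + 1×3; total 6 cycles.
With 6 cycles on 33 points, sign = (−1)^{33−6} = -1.

-1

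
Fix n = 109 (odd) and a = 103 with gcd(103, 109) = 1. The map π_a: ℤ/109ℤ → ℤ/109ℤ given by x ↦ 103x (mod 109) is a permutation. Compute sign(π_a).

-1

Orbit of 86 under x↦103x: [86, 29, 44, 63, 58, 88, 17]… (length divides ord_109(103)).
Cycle type of π: 108 + 1; total 2 cycles.
109 − 2 = 107 transpositions; sign(π) = (−1)^107 = -1.
Via Zolotarev, sign(π_{103}) = (103|109) = -1.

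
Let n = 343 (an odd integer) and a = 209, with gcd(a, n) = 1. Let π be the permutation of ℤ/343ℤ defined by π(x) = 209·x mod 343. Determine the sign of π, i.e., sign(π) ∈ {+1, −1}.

Start at x=90: 90 → 288 → 167 → 260 → 146 → 330 → 27 → … (one orbit).
10 cycles of lengths [98, 98, 98, 14, 14, 14, 2, 2, 2, 1].
sign(π) = (−1)^{n − #cycles} = (−1)^{343−10} = (−1)^333 = -1.
The Jacobi symbol (209|343) = -1 (Zolotarev) agrees.

-1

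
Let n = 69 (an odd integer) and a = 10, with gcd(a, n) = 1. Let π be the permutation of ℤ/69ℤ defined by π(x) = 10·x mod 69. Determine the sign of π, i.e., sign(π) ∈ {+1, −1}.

-1

Orbit of 19 under x↦10x: [19, 52, 37, 25, 43, 16, 22]… (length divides ord_69(10)).
Cycle lengths of π_10 on ℤ/69ℤ: [22, 22, 22, 1, 1, 1]; 6 cycles in total.
6 cycles on 69: each ℓ→(−1)^(ℓ−1), product (−1)^63 = -1.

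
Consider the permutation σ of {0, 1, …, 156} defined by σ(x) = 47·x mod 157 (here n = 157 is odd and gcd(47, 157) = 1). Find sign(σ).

+1

Trace 153: π^k(153) = [153, 126, 113, 130, 144, 17, 14] for k=0..6.
Cycle type of π: 39×4 + 1; total 5 cycles.
157 − 5 = 152 transpositions; sign(π) = (−1)^152 = +1.
Via Zolotarev, sign(π_{47}) = (47|157) = +1.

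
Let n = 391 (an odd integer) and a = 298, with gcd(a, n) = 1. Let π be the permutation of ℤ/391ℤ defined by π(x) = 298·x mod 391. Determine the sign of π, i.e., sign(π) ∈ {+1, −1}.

-1

Trace 298: π^k(298) = [298, 47, 321, 254, 229, 208, 206] for k=0..6.
Cycle lengths of π_298 on ℤ/391ℤ: [8, 8, 8, 8, 8, 8, 8, 8, 8, 8, 8, 8, 8, 8, 8, 8, 8, 8, 8, 8, 8, 8, 8, 8, 8, 8, 8, 8, 8, 8, 8, 8, 8, 8, 8, 8, 8, 8, 8, 8, 8, 8, 8, 8, 8, 8, 2, 2, 2, 2, 2, 2, 2, 2, 2, 2, 2, 1]; 58 cycles in total.
58 cycles on 391: each ℓ→(−1)^(ℓ−1), product (−1)^333 = -1.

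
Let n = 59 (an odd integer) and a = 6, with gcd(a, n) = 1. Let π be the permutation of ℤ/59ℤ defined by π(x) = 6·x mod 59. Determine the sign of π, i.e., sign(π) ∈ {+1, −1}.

Orbit of 18 under x↦6x: [18, 49, 58, 53, 23, 20, 2]… (length divides ord_59(6)).
Decompose π into cycles: lengths [58, 1] (2 cycles, including the fixed point 0).
sign(π) = (−1)^{n − #cycles} = (−1)^{59−2} = (−1)^57 = -1.

-1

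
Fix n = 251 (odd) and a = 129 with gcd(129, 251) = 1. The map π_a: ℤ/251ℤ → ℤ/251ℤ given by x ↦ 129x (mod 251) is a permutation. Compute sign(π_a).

Trace 189: π^k(189) = [189, 34, 119, 40, 140, 239, 209] for k=0..6.
π_129 has 2 disjoint cycles with lengths [250, 1] on {0,…,250}.
n − c = 251 − 2 = 249; sign = (−1)^249 = -1.
Zolotarev: (129|251) = -1, matching the cycle-count sign.

-1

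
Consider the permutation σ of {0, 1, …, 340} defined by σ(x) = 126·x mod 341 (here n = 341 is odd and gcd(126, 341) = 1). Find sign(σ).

+1

Trace 295: π^k(295) = [295, 1, 126, 190, 70] for k=0..4.
Cycle type of π: 5×68 + 1; total 69 cycles.
n − c = 341 − 69 = 272; sign = (−1)^272 = +1.
The Jacobi symbol (126|341) = +1 (Zolotarev) agrees.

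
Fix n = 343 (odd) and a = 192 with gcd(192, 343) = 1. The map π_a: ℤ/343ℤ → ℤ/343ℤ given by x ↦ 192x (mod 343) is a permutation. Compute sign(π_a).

Orbit of 332 under x↦192x: [332, 289, 265, 116, 320, 43, 24]… (length divides ord_343(192)).
Cycle lengths of π_192 on ℤ/343ℤ: [294, 42, 6, 1]; 4 cycles in total.
4 cycles on 343: each ℓ→(−1)^(ℓ−1), product (−1)^339 = -1.
(192|343)_J = -1 (Zolotarev's lemma cross-check).

-1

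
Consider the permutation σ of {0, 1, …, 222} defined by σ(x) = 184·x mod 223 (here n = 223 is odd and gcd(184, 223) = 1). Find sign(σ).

Orbit of 184 under x↦184x: [184, 183, 222, 39, 40, 1]… (length divides ord_223(184)).
Cycle type of π: 6×37 + 1; total 38 cycles.
n − c = 223 − 38 = 185; sign = (−1)^185 = -1.
Zolotarev: (184|223) = -1, matching the cycle-count sign.

-1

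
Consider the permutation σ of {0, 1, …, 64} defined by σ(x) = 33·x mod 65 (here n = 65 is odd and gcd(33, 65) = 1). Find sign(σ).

+1

Trace 57: π^k(57) = [57, 61, 63, 64, 32, 16, 8] for k=0..6.
The orbit structure of x ↦ 33x mod 65: 7 orbits of sizes [12, 12, 12, 12, 12, 4, 1].
sign(π) = (−1)^{n − #cycles} = (−1)^{65−7} = (−1)^58 = +1.
Via Zolotarev, sign(π_{33}) = (33|65) = +1.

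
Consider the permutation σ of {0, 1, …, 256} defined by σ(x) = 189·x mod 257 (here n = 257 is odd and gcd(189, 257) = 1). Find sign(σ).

Orbit of 197 under x↦189x: [197, 225, 120, 64, 17, 129, 223]… (length divides ord_257(189)).
The orbit structure of x ↦ 189x mod 257: 9 orbits of sizes [32, 32, 32, 32, 32, 32, 32, 32, 1].
257 − 9 = 248 transpositions; sign(π) = (−1)^248 = +1.

+1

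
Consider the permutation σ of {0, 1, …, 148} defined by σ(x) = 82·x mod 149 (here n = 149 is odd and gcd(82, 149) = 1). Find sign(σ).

Start at x=113: 113 → 28 → 61 → 85 → 116 → 125 → 118 → … (one orbit).
Cycle lengths of π_82 on ℤ/149ℤ: [74, 74, 1]; 3 cycles in total.
sign(π) = (−1)^{n − #cycles} = (−1)^{149−3} = (−1)^146 = +1.
Zolotarev: (82|149) = +1, matching the cycle-count sign.

+1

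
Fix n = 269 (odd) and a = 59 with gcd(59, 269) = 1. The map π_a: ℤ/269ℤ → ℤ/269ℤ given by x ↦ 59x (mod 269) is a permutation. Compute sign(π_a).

Orbit of 124 under x↦59x: [124, 53, 168, 228, 2, 118, 237]… (length divides ord_269(59)).
Decompose π into cycles: lengths [268, 1] (2 cycles, including the fixed point 0).
sign(π) = (−1)^{n − #cycles} = (−1)^{269−2} = (−1)^267 = -1.

-1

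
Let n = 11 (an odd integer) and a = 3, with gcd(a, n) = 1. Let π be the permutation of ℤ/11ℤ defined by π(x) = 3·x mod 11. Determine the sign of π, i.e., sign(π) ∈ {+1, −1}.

Trace 5: π^k(5) = [5, 4, 1, 3, 9] for k=0..4.
Cycle type of π: 5×2 + 1; total 3 cycles.
With 3 cycles on 11 points, sign = (−1)^{11−3} = +1.
Check: (3/11) = +1 by Zolotarev.

+1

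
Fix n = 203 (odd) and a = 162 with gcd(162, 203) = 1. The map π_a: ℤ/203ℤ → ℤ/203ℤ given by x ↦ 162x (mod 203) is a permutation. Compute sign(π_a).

Trace 57: π^k(57) = [57, 99, 1, 162] for k=0..3.
π_162 has 56 disjoint cycles with lengths [4, 4, 4, 4, 4, 4, 4, 4, 4, 4, 4, 4, 4, 4, 4, 4, 4, 4, 4, 4, 4, 4, 4, 4, 4, 4, 4, 4, 4, 4, 4, 4, 4, 4, 4, 4, 4, 4, 4, 4, 4, 4, 4, 4, 4, 4, 4, 4, 4, 1, 1, 1, 1, 1, 1, 1] on {0,…,202}.
56 cycles on 203: each ℓ→(−1)^(ℓ−1), product (−1)^147 = -1.

-1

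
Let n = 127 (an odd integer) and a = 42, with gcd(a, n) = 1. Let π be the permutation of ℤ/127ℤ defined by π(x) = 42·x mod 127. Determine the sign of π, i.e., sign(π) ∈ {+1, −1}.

+1

Orbit of 42 under x↦42x: [42, 113, 47, 69, 104, 50, 68]… (length divides ord_127(42)).
The orbit structure of x ↦ 42x mod 127: 3 orbits of sizes [63, 63, 1].
n − c = 127 − 3 = 124; sign = (−1)^124 = +1.
(42|127)_J = +1 (Zolotarev's lemma cross-check).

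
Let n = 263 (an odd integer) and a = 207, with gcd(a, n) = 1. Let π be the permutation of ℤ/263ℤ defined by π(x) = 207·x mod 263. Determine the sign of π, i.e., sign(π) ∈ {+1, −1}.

Start at x=104: 104 → 225 → 24 → 234 → 46 → 54 → 132 → … (one orbit).
Decompose π into cycles: lengths [131, 131, 1] (3 cycles, including the fixed point 0).
sign(π) = (−1)^{n − #cycles} = (−1)^{263−3} = (−1)^260 = +1.
(207|263)_J = +1 (Zolotarev's lemma cross-check).

+1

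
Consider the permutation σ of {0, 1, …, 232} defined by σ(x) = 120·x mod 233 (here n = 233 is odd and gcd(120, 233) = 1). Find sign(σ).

Orbit of 214 under x↦120x: [214, 50, 175, 30, 105, 18, 63]… (length divides ord_233(120)).
π_120 has 3 disjoint cycles with lengths [116, 116, 1] on {0,…,232}.
n − c = 233 − 3 = 230; sign = (−1)^230 = +1.

+1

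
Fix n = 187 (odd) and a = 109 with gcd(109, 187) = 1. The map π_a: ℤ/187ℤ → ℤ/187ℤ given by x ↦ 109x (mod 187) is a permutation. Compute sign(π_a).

+1

Orbit of 131 under x↦109x: [131, 67, 10, 155, 65, 166, 142]… (length divides ord_187(109)).
17 cycles of lengths [16, 16, 16, 16, 16, 16, 16, 16, 16, 16, 16, 2, 2, 2, 2, 2, 1].
17 cycles on 187: each ℓ→(−1)^(ℓ−1), product (−1)^170 = +1.
Via Zolotarev, sign(π_{109}) = (109|187) = +1.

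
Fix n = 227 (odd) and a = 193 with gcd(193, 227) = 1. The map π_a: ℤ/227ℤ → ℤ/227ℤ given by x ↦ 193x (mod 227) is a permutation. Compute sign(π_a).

Start at x=128: 128 → 188 → 191 → 89 → 152 → 53 → 14 → … (one orbit).
2 cycles of lengths [226, 1].
With 2 cycles on 227 points, sign = (−1)^{227−2} = -1.
Check: (193/227) = -1 by Zolotarev.

-1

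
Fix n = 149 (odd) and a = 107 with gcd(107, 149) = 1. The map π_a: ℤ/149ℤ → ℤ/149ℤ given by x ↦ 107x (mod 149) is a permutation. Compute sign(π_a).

+1

Trace 114: π^k(114) = [114, 129, 95, 33, 104, 102, 37] for k=0..6.
π_107 has 5 disjoint cycles with lengths [37, 37, 37, 37, 1] on {0,…,148}.
Σ(ℓ_i−1) = 149−5 = 144; sign = (−1)^144 = +1.
Zolotarev: (107|149) = +1, matching the cycle-count sign.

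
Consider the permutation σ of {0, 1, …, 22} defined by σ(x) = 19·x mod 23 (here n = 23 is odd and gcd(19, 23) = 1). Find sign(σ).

-1

Trace 17: π^k(17) = [17, 1, 19, 16, 5, 3, 11] for k=0..6.
2 cycles of lengths [22, 1].
23 − 2 = 21 transpositions; sign(π) = (−1)^21 = -1.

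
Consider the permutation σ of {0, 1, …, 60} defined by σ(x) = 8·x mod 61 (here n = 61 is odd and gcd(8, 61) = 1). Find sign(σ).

Orbit of 53 under x↦8x: [53, 58, 37, 52, 50, 34, 28]… (length divides ord_61(8)).
The orbit structure of x ↦ 8x mod 61: 4 orbits of sizes [20, 20, 20, 1].
Σ(ℓ_i−1) = 61−4 = 57; sign = (−1)^57 = -1.

-1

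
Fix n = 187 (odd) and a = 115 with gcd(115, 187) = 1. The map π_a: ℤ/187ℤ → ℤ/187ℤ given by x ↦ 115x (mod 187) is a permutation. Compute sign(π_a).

+1

Orbit of 115 under x↦115x: [115, 135, 4, 86, 166, 16, 157]… (length divides ord_187(115)).
15 cycles of lengths [20, 20, 20, 20, 20, 20, 20, 20, 5, 5, 4, 4, 4, 4, 1].
sign(π) = (−1)^{n − #cycles} = (−1)^{187−15} = (−1)^172 = +1.
The Jacobi symbol (115|187) = +1 (Zolotarev) agrees.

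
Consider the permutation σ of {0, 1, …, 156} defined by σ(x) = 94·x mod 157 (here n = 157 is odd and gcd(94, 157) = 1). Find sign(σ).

Start at x=13: 13 → 123 → 101 → 74 → 48 → 116 → 71 → … (one orbit).
Cycle type of π: 156 + 1; total 2 cycles.
n − c = 157 − 2 = 155; sign = (−1)^155 = -1.
The Jacobi symbol (94|157) = -1 (Zolotarev) agrees.

-1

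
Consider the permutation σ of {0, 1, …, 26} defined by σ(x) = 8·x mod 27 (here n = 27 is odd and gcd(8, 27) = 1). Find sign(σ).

Orbit of 8 under x↦8x: [8, 10, 26, 19, 17, 1]… (length divides ord_27(8)).
Cycle type of π: 6×3 + 2×4 + 1; total 8 cycles.
With 8 cycles on 27 points, sign = (−1)^{27−8} = -1.
Via Zolotarev, sign(π_{8}) = (8|27) = -1.

-1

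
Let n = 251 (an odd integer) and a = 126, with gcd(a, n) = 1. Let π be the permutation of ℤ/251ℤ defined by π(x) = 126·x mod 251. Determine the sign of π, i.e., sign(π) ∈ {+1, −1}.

Orbit of 51 under x↦126x: [51, 151, 201, 226, 113, 182, 91]… (length divides ord_251(126)).
Cycle lengths of π_126 on ℤ/251ℤ: [50, 50, 50, 50, 50, 1]; 6 cycles in total.
6 cycles on 251: each ℓ→(−1)^(ℓ−1), product (−1)^245 = -1.

-1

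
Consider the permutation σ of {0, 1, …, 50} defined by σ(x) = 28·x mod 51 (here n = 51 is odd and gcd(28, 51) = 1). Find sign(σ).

Orbit of 13 under x↦28x: [13, 7, 43, 31, 1, 28, 19]… (length divides ord_51(28)).
6 cycles of lengths [16, 16, 16, 1, 1, 1].
51 − 6 = 45 transpositions; sign(π) = (−1)^45 = -1.

-1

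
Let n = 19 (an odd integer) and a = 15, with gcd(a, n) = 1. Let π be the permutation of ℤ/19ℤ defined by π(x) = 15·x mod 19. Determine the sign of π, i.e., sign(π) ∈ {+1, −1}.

Trace 17: π^k(17) = [17, 8, 6, 14, 1, 15, 16] for k=0..6.
Cycle lengths of π_15 on ℤ/19ℤ: [18, 1]; 2 cycles in total.
Σ(ℓ_i−1) = 19−2 = 17; sign = (−1)^17 = -1.

-1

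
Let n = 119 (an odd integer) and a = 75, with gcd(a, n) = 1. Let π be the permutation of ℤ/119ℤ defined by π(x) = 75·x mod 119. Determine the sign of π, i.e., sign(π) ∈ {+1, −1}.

Start at x=96: 96 → 60 → 97 → 16 → 10 → 36 → 82 → … (one orbit).
Cycle lengths of π_75 on ℤ/119ℤ: [48, 48, 16, 6, 1]; 5 cycles in total.
119 − 5 = 114 transpositions; sign(π) = (−1)^114 = +1.

+1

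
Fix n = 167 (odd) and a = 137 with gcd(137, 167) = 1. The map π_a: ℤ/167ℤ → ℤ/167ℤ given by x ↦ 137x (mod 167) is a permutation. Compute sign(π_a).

+1

Trace 100: π^k(100) = [100, 6, 154, 56, 157, 133, 18] for k=0..6.
Cycle lengths of π_137 on ℤ/167ℤ: [83, 83, 1]; 3 cycles in total.
167 − 3 = 164 transpositions; sign(π) = (−1)^164 = +1.
(137|167)_J = +1 (Zolotarev's lemma cross-check).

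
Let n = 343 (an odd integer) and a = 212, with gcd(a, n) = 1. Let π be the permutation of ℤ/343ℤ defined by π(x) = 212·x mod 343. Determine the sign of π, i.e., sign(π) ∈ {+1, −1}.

+1

Trace 25: π^k(25) = [25, 155, 275, 333, 281, 233, 4] for k=0..6.
π_212 has 7 disjoint cycles with lengths [147, 147, 21, 21, 3, 3, 1] on {0,…,342}.
7 cycles on 343: each ℓ→(−1)^(ℓ−1), product (−1)^336 = +1.
(212|343)_J = +1 (Zolotarev's lemma cross-check).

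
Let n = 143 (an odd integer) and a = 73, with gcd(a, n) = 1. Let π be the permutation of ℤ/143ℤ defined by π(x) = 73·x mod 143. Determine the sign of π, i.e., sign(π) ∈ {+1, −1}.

Orbit of 73 under x↦73x: [73, 38, 57, 14, 21, 103, 83]… (length divides ord_143(73)).
π_73 has 11 disjoint cycles with lengths [20, 20, 20, 20, 20, 20, 10, 4, 4, 4, 1] on {0,…,142}.
11 cycles on 143: each ℓ→(−1)^(ℓ−1), product (−1)^132 = +1.
The Jacobi symbol (73|143) = +1 (Zolotarev) agrees.

+1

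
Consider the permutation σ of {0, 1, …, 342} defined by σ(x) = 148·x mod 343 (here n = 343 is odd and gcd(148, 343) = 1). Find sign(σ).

Orbit of 295 under x↦148x: [295, 99, 246, 50, 197, 1, 148]… (length divides ord_343(148)).
π_148 has 91 disjoint cycles with lengths [7, 7, 7, 7, 7, 7, 7, 7, 7, 7, 7, 7, 7, 7, 7, 7, 7, 7, 7, 7, 7, 7, 7, 7, 7, 7, 7, 7, 7, 7, 7, 7, 7, 7, 7, 7, 7, 7, 7, 7, 7, 7, 1, 1, 1, 1, 1, 1, 1, 1, 1, 1, 1, 1, 1, 1, 1, 1, 1, 1, 1, 1, 1, 1, 1, 1, 1, 1, 1, 1, 1, 1, 1, 1, 1, 1, 1, 1, 1, 1, 1, 1, 1, 1, 1, 1, 1, 1, 1, 1, 1] on {0,…,342}.
343 − 91 = 252 transpositions; sign(π) = (−1)^252 = +1.

+1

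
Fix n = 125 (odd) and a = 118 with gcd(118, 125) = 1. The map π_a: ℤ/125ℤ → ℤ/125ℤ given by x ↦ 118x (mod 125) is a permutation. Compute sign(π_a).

-1

Orbit of 24 under x↦118x: [24, 82, 51, 18, 124, 7, 76]… (length divides ord_125(118)).
The orbit structure of x ↦ 118x mod 125: 12 orbits of sizes [20, 20, 20, 20, 20, 4, 4, 4, 4, 4, 4, 1].
With 12 cycles on 125 points, sign = (−1)^{125−12} = -1.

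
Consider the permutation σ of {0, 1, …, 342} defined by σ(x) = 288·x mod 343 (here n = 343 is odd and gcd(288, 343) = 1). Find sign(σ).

+1

Orbit of 85 under x↦288x: [85, 127, 218, 15, 204, 99, 43]… (length divides ord_343(288)).
Cycle type of π: 49×6 + 7×6 + 1×7; total 19 cycles.
Σ(ℓ_i−1) = 343−19 = 324; sign = (−1)^324 = +1.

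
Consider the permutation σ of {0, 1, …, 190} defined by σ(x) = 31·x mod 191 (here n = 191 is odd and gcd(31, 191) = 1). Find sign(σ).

Trace 186: π^k(186) = [186, 36, 161, 25, 11, 150, 66] for k=0..6.
Decompose π into cycles: lengths [38, 38, 38, 38, 38, 1] (6 cycles, including the fixed point 0).
sign(π) = (−1)^{n − #cycles} = (−1)^{191−6} = (−1)^185 = -1.
(31|191)_J = -1 (Zolotarev's lemma cross-check).

-1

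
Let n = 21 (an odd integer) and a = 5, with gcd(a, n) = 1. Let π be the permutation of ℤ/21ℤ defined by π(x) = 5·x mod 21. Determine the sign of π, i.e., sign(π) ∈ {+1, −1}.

Orbit of 1 under x↦5x: [1, 5, 4, 20, 16, 17]… (length divides ord_21(5)).
π_5 has 5 disjoint cycles with lengths [6, 6, 6, 2, 1] on {0,…,20}.
sign(π) = (−1)^{n − #cycles} = (−1)^{21−5} = (−1)^16 = +1.
Check: (5/21) = +1 by Zolotarev.

+1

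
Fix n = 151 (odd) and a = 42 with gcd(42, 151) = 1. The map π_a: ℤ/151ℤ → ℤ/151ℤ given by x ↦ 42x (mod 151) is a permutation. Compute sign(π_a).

Start at x=127: 127 → 49 → 95 → 64 → 121 → 99 → 81 → … (one orbit).
Decompose π into cycles: lengths [75, 75, 1] (3 cycles, including the fixed point 0).
With 3 cycles on 151 points, sign = (−1)^{151−3} = +1.

+1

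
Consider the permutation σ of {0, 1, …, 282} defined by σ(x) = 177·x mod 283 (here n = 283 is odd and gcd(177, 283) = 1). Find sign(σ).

-1

Orbit of 60 under x↦177x: [60, 149, 54, 219, 275, 282, 106]… (length divides ord_283(177)).
The orbit structure of x ↦ 177x mod 283: 4 orbits of sizes [94, 94, 94, 1].
n − c = 283 − 4 = 279; sign = (−1)^279 = -1.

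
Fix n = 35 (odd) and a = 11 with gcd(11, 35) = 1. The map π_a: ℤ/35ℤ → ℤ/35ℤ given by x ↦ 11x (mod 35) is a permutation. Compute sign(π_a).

+1

Trace 16: π^k(16) = [16, 1, 11] for k=0..2.
π_11 has 15 disjoint cycles with lengths [3, 3, 3, 3, 3, 3, 3, 3, 3, 3, 1, 1, 1, 1, 1] on {0,…,34}.
sign(π) = (−1)^{n − #cycles} = (−1)^{35−15} = (−1)^20 = +1.
Via Zolotarev, sign(π_{11}) = (11|35) = +1.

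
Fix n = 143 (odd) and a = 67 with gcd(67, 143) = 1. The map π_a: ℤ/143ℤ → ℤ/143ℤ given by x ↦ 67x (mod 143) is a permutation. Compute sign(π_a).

Trace 56: π^k(56) = [56, 34, 133, 45, 12, 89, 100] for k=0..6.
Cycle type of π: 12×11 + 1×11; total 22 cycles.
143 − 22 = 121 transpositions; sign(π) = (−1)^121 = -1.

-1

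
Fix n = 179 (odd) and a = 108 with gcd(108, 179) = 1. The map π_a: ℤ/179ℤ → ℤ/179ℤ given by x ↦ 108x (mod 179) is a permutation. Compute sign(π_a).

+1

Orbit of 29 under x↦108x: [29, 89, 125, 75, 45, 27, 52]… (length divides ord_179(108)).
Cycle lengths of π_108 on ℤ/179ℤ: [89, 89, 1]; 3 cycles in total.
n − c = 179 − 3 = 176; sign = (−1)^176 = +1.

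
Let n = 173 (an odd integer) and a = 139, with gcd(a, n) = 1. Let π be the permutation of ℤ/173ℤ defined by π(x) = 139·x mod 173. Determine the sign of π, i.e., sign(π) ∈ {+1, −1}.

Trace 22: π^k(22) = [22, 117, 1, 139, 118, 140, 84] for k=0..6.
Cycle lengths of π_139 on ℤ/173ℤ: [43, 43, 43, 43, 1]; 5 cycles in total.
n − c = 173 − 5 = 168; sign = (−1)^168 = +1.

+1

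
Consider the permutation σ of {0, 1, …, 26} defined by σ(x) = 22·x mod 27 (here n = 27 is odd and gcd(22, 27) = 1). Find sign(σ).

Start at x=1: 1 → 22 → 25 → 10 → 4 → 7 → 19 → … (one orbit).
Cycle type of π: 9×2 + 3×2 + 1×3; total 7 cycles.
27 − 7 = 20 transpositions; sign(π) = (−1)^20 = +1.

+1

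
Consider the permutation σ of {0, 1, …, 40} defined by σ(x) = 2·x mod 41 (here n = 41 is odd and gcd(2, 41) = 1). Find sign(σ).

+1

Orbit of 31 under x↦2x: [31, 21, 1, 2, 4, 8, 16]… (length divides ord_41(2)).
Cycle type of π: 20×2 + 1; total 3 cycles.
41 − 3 = 38 transpositions; sign(π) = (−1)^38 = +1.
(2|41)_J = +1 (Zolotarev's lemma cross-check).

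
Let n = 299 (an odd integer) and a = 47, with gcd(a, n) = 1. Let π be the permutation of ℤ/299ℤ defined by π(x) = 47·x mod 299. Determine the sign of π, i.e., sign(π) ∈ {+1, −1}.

-1

Trace 1: π^k(1) = [1, 47, 116, 70] for k=0..3.
Cycle type of π: 4×69 + 1×23; total 92 cycles.
With 92 cycles on 299 points, sign = (−1)^{299−92} = -1.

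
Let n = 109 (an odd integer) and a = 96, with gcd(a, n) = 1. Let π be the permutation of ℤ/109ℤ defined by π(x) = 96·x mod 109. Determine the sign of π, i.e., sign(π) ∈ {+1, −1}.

Orbit of 49 under x↦96x: [49, 17, 106, 39, 38, 51, 100]… (length divides ord_109(96)).
Cycle type of π: 108 + 1; total 2 cycles.
With 2 cycles on 109 points, sign = (−1)^{109−2} = -1.

-1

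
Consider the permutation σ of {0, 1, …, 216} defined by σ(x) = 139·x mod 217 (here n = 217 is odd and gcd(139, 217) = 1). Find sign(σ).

+1

Trace 8: π^k(8) = [8, 27, 64, 216, 78, 209, 190] for k=0..6.
The orbit structure of x ↦ 139x mod 217: 25 orbits of sizes [10, 10, 10, 10, 10, 10, 10, 10, 10, 10, 10, 10, 10, 10, 10, 10, 10, 10, 10, 10, 10, 2, 2, 2, 1].
Σ(ℓ_i−1) = 217−25 = 192; sign = (−1)^192 = +1.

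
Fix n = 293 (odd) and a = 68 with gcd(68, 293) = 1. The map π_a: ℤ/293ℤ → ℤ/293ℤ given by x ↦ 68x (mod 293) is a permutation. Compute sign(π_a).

+1

Start at x=126: 126 → 71 → 140 → 144 → 123 → 160 → 39 → … (one orbit).
Cycle lengths of π_68 on ℤ/293ℤ: [146, 146, 1]; 3 cycles in total.
sign(π) = (−1)^{n − #cycles} = (−1)^{293−3} = (−1)^290 = +1.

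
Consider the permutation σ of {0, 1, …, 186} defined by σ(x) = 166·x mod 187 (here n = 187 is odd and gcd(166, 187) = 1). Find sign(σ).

Orbit of 166 under x↦166x: [166, 67, 89, 1]… (length divides ord_187(166)).
The orbit structure of x ↦ 166x mod 187: 55 orbits of sizes [4, 4, 4, 4, 4, 4, 4, 4, 4, 4, 4, 4, 4, 4, 4, 4, 4, 4, 4, 4, 4, 4, 4, 4, 4, 4, 4, 4, 4, 4, 4, 4, 4, 4, 4, 4, 4, 4, 4, 4, 4, 4, 4, 4, 1, 1, 1, 1, 1, 1, 1, 1, 1, 1, 1].
With 55 cycles on 187 points, sign = (−1)^{187−55} = +1.

+1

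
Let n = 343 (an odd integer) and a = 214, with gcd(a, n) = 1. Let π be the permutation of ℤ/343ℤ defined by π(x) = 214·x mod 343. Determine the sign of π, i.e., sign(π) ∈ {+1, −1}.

Orbit of 263 under x↦214x: [263, 30, 246, 165, 324, 50, 67]… (length divides ord_343(214)).
Cycle type of π: 21×14 + 3×16 + 1; total 31 cycles.
n − c = 343 − 31 = 312; sign = (−1)^312 = +1.

+1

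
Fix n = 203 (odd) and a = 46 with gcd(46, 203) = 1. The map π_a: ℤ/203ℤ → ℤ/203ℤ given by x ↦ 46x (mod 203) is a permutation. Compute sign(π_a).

-1

Start at x=128: 128 → 1 → 46 → 86 → 99 → 88 → 191 → … (one orbit).
The orbit structure of x ↦ 46x mod 203: 24 orbits of sizes [12, 12, 12, 12, 12, 12, 12, 12, 12, 12, 12, 12, 12, 12, 4, 4, 4, 4, 4, 4, 4, 3, 3, 1].
sign(π) = (−1)^{n − #cycles} = (−1)^{203−24} = (−1)^179 = -1.
Zolotarev: (46|203) = -1, matching the cycle-count sign.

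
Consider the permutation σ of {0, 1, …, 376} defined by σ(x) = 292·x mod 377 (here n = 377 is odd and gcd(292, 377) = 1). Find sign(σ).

Start at x=139: 139 → 249 → 324 → 358 → 107 → 330 → 225 → … (one orbit).
Cycle lengths of π_292 on ℤ/377ℤ: [84, 84, 84, 84, 28, 12, 1]; 7 cycles in total.
n − c = 377 − 7 = 370; sign = (−1)^370 = +1.
The Jacobi symbol (292|377) = +1 (Zolotarev) agrees.

+1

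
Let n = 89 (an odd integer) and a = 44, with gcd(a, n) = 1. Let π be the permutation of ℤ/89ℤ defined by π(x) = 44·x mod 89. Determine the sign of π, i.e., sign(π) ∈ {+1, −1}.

+1

Start at x=73: 73 → 8 → 85 → 2 → 88 → 45 → 22 → … (one orbit).
Cycle type of π: 22×4 + 1; total 5 cycles.
With 5 cycles on 89 points, sign = (−1)^{89−5} = +1.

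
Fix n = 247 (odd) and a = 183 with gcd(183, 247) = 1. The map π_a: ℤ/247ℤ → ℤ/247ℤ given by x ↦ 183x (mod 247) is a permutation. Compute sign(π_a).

Orbit of 170 under x↦183x: [170, 235, 27, 1, 183, 144]… (length divides ord_247(183)).
The orbit structure of x ↦ 183x mod 247: 52 orbits of sizes [6, 6, 6, 6, 6, 6, 6, 6, 6, 6, 6, 6, 6, 6, 6, 6, 6, 6, 6, 6, 6, 6, 6, 6, 6, 6, 6, 6, 6, 6, 6, 6, 6, 6, 6, 6, 6, 6, 6, 1, 1, 1, 1, 1, 1, 1, 1, 1, 1, 1, 1, 1].
n − c = 247 − 52 = 195; sign = (−1)^195 = -1.
Check: (183/247) = -1 by Zolotarev.

-1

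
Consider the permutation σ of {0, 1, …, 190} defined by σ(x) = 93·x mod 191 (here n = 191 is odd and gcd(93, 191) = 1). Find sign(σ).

-1

Orbit of 20 under x↦93x: [20, 141, 125, 165, 65, 124, 72]… (length divides ord_191(93)).
The orbit structure of x ↦ 93x mod 191: 2 orbits of sizes [190, 1].
191 − 2 = 189 transpositions; sign(π) = (−1)^189 = -1.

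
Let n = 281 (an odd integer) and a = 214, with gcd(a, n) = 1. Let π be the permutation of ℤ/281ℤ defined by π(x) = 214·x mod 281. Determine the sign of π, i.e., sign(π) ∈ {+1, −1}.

-1

Trace 93: π^k(93) = [93, 232, 192, 62, 61, 128, 135] for k=0..6.
The orbit structure of x ↦ 214x mod 281: 8 orbits of sizes [40, 40, 40, 40, 40, 40, 40, 1].
sign(π) = (−1)^{n − #cycles} = (−1)^{281−8} = (−1)^273 = -1.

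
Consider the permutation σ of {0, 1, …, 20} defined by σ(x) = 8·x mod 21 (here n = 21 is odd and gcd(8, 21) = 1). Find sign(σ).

Trace 1: π^k(1) = [1, 8] for k=0..1.
Decompose π into cycles: lengths [2, 2, 2, 2, 2, 2, 2, 1, 1, 1, 1, 1, 1, 1] (14 cycles, including the fixed point 0).
n − c = 21 − 14 = 7; sign = (−1)^7 = -1.

-1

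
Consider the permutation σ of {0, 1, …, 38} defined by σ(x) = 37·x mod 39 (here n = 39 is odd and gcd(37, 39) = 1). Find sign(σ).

-1

Trace 25: π^k(25) = [25, 28, 22, 34, 10, 19, 1] for k=0..6.
Cycle lengths of π_37 on ℤ/39ℤ: [12, 12, 12, 1, 1, 1]; 6 cycles in total.
39 − 6 = 33 transpositions; sign(π) = (−1)^33 = -1.
Check: (37/39) = -1 by Zolotarev.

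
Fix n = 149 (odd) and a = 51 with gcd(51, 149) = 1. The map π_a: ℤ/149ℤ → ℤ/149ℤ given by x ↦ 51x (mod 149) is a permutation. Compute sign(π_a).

Trace 21: π^k(21) = [21, 28, 87, 116, 105, 140, 137] for k=0..6.
Decompose π into cycles: lengths [148, 1] (2 cycles, including the fixed point 0).
With 2 cycles on 149 points, sign = (−1)^{149−2} = -1.
Via Zolotarev, sign(π_{51}) = (51|149) = -1.

-1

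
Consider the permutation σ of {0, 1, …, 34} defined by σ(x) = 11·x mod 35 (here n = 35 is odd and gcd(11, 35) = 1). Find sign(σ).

Start at x=11: 11 → 16 → 1 → 11 (one orbit).
15 cycles of lengths [3, 3, 3, 3, 3, 3, 3, 3, 3, 3, 1, 1, 1, 1, 1].
Σ(ℓ_i−1) = 35−15 = 20; sign = (−1)^20 = +1.
The Jacobi symbol (11|35) = +1 (Zolotarev) agrees.

+1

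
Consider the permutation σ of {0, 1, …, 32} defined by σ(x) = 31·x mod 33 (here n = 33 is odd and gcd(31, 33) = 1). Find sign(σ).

+1

Orbit of 4 under x↦31x: [4, 25, 16, 1, 31]… (length divides ord_33(31)).
The orbit structure of x ↦ 31x mod 33: 9 orbits of sizes [5, 5, 5, 5, 5, 5, 1, 1, 1].
33 − 9 = 24 transpositions; sign(π) = (−1)^24 = +1.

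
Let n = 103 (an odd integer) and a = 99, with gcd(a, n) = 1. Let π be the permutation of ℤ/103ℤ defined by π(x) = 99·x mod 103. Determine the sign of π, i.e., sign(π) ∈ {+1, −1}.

-1

Trace 91: π^k(91) = [91, 48, 14, 47, 18, 31, 82] for k=0..6.
Decompose π into cycles: lengths [102, 1] (2 cycles, including the fixed point 0).
2 cycles on 103: each ℓ→(−1)^(ℓ−1), product (−1)^101 = -1.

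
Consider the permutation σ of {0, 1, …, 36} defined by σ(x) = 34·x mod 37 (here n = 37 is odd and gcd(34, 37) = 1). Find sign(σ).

Start at x=7: 7 → 16 → 26 → 33 → 12 → 1 → 34 → … (one orbit).
Cycle lengths of π_34 on ℤ/37ℤ: [9, 9, 9, 9, 1]; 5 cycles in total.
With 5 cycles on 37 points, sign = (−1)^{37−5} = +1.
Zolotarev: (34|37) = +1, matching the cycle-count sign.

+1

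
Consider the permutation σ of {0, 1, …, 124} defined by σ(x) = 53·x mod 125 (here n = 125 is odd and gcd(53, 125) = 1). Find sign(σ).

Trace 114: π^k(114) = [114, 42, 101, 103, 84, 77, 81] for k=0..6.
The orbit structure of x ↦ 53x mod 125: 4 orbits of sizes [100, 20, 4, 1].
sign(π) = (−1)^{n − #cycles} = (−1)^{125−4} = (−1)^121 = -1.

-1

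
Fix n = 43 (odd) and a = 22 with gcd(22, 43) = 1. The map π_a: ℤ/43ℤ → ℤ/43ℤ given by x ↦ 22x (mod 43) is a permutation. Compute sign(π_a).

-1

Orbit of 8 under x↦22x: [8, 4, 2, 1, 22, 11, 27]… (length divides ord_43(22)).
Cycle type of π: 14×3 + 1; total 4 cycles.
4 cycles on 43: each ℓ→(−1)^(ℓ−1), product (−1)^39 = -1.
The Jacobi symbol (22|43) = -1 (Zolotarev) agrees.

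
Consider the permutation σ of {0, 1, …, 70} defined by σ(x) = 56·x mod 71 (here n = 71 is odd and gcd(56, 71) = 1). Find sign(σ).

Trace 27: π^k(27) = [27, 21, 40, 39, 54, 42, 9] for k=0..6.
Cycle type of π: 70 + 1; total 2 cycles.
n − c = 71 − 2 = 69; sign = (−1)^69 = -1.

-1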